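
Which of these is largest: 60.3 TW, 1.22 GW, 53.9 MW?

60.3 TW

60.3 TW = 60300000000000 W
1.22 GW = 1220000000 W
53.9 MW = 53900000 W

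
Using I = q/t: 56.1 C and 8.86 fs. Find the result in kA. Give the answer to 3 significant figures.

6330000000000 kA

(56.1) / (8.86 × 10⁻¹⁵) = 6.3318 × 10¹⁵ A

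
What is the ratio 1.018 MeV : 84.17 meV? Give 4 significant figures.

(1.018 × 10⁶) / (84.17 × 10⁻³) = 0.012095 × 10⁹

12090000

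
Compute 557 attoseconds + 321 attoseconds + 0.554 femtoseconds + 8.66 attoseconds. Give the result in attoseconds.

1440.66 attoseconds

In attoseconds:
  557 attoseconds → 557
  321 attoseconds → 321
  0.554 femtoseconds = 0.554 × 10^3 attoseconds = 554
  8.66 attoseconds → 8.66
Sum: 557 + 321 + 554 + 8.66 = 1440.66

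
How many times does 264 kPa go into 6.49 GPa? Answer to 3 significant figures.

24600

(6.49 × 10⁹) / (264 × 10³) = 0.02458 × 10⁶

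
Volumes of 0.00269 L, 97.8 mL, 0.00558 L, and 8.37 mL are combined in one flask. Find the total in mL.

In mL:
  0.00269 L = 0.00269 × 10^3 mL = 2.69
  97.8 mL → 97.8
  0.00558 L = 0.00558 × 10^3 mL = 5.58
  8.37 mL → 8.37
Sum: 2.69 + 97.8 + 5.58 + 8.37 = 114.44

114.44 mL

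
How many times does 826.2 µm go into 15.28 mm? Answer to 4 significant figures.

(15.28e-3) / (826.2e-6) = 0.018494e3

18.49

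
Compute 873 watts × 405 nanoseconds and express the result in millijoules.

873 × 405 × 10⁻⁹ = 353565 × 10⁻⁹ J

0.353565 millijoules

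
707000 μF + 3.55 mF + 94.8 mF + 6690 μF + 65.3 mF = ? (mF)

In mF:
  707000 μF = 707000 × 10⁻³ mF = 707
  3.55 mF → 3.55
  94.8 mF → 94.8
  6690 μF = 6690 × 10⁻³ mF = 6.69
  65.3 mF → 65.3
Sum: 707 + 3.55 + 94.8 + 6.69 + 65.3 = 877.34

877.34 mF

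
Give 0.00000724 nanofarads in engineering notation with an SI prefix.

7.24 femtofarads

= 7.24 × 10^-15 farads; 10^-15 is femto.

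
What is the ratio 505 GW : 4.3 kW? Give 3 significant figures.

(505e9) / (4.3e3) = 117.4e6

117000000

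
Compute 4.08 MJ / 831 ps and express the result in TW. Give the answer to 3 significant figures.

(4.08e6) / (831e-12) = 0.0049097e18 W

4910 TW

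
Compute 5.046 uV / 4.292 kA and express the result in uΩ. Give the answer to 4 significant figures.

(5.046e-6) / (4.292e3) = 1.17568e-9 Ω

0.001176 uΩ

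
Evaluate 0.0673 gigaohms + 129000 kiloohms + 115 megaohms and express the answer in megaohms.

In megaohms:
  0.0673 gigaohms = 0.0673 × 10^3 megaohms = 67.3
  129000 kiloohms = 129000 × 10^-3 megaohms = 129
  115 megaohms → 115
Sum: 67.3 + 129 + 115 = 311.3

311.3 megaohms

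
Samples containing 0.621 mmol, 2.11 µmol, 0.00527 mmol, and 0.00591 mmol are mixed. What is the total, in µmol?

In µmol:
  0.621 mmol = 0.621 × 10^3 µmol = 621
  2.11 µmol → 2.11
  0.00527 mmol = 0.00527 × 10^3 µmol = 5.27
  0.00591 mmol = 0.00591 × 10^3 µmol = 5.91
Sum: 621 + 2.11 + 5.27 + 5.91 = 634.29

634.29 µmol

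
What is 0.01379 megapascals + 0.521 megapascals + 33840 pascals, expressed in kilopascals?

In kilopascals:
  0.01379 megapascals = 0.01379 × 10^3 kilopascals = 13.79
  0.521 megapascals = 0.521 × 10^3 kilopascals = 521
  33840 pascals = 33840 × 10^-3 kilopascals = 33.84
Sum: 13.79 + 521 + 33.84 = 568.63

568.63 kilopascals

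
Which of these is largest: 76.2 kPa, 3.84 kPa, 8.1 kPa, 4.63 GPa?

76.2 kPa = 76200 Pa
3.84 kPa = 3840 Pa
8.1 kPa = 8100 Pa
4.63 GPa = 4630000000 Pa

4.63 GPa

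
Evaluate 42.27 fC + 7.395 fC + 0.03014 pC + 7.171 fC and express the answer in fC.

86.976 fC

In fC:
  42.27 fC → 42.27
  7.395 fC → 7.395
  0.03014 pC = 0.03014e3 fC = 30.14
  7.171 fC → 7.171
Sum: 42.27 + 7.395 + 30.14 + 7.171 = 86.976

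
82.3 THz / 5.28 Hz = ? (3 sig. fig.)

(82.3 × 10^12) / (5.28) = 15.59 × 10^12

15600000000000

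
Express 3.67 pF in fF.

3670 fF

pico = 10^-12, femto = 10^-15; factor is 10^3.
3.67 × 10^3 = 3670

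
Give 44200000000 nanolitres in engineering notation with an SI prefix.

= 44.2 litres; mantissa already in [1, 1000).

44.2 litres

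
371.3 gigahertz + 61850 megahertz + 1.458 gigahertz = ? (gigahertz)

In gigahertz:
  371.3 gigahertz → 371.3
  61850 megahertz = 61850 × 10^-3 gigahertz = 61.85
  1.458 gigahertz → 1.458
Sum: 371.3 + 61.85 + 1.458 = 434.608

434.608 gigahertz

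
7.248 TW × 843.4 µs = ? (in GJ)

6.1129632 GJ

7.248 × 10^12 × 843.4 × 10^-6 = 6112.9632 × 10^6 J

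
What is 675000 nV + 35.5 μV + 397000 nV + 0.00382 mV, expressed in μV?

1111.32 μV

In μV:
  675000 nV = 675000e-3 μV = 675
  35.5 μV → 35.5
  397000 nV = 397000e-3 μV = 397
  0.00382 mV = 0.00382e3 μV = 3.82
Sum: 675 + 35.5 + 397 + 3.82 = 1111.32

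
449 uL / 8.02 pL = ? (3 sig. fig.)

56000000

(449e-6) / (8.02e-12) = 55.99e6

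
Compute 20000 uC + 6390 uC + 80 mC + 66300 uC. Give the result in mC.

172.69 mC

In mC:
  20000 uC = 20000 × 10⁻³ mC = 20
  6390 uC = 6390 × 10⁻³ mC = 6.39
  80 mC → 80
  66300 uC = 66300 × 10⁻³ mC = 66.3
Sum: 20 + 6.39 + 80 + 66.3 = 172.69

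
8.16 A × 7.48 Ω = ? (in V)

8.16 × 7.48 = 61.0368 V

61.0368 V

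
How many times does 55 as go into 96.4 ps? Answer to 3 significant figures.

1750000

(96.4 × 10^-12) / (55 × 10^-18) = 1.753 × 10^6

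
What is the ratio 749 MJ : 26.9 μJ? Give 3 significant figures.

27800000000000

(749 × 10^6) / (26.9 × 10^-6) = 27.84 × 10^12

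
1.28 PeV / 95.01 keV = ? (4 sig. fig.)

13470000000

(1.28 × 10¹⁵) / (95.01 × 10³) = 0.013472 × 10¹²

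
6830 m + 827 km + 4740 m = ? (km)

838.57 km

In km:
  6830 m = 6830 × 10⁻³ km = 6.83
  827 km → 827
  4740 m = 4740 × 10⁻³ km = 4.74
Sum: 6.83 + 827 + 4.74 = 838.57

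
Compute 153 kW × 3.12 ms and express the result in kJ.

0.47736 kJ

153 × 10^3 × 3.12 × 10^-3 = 477.36 J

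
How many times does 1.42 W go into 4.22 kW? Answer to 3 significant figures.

2970

(4.22e3) / (1.42) = 2.972e3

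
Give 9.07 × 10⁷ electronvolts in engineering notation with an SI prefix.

90.7 megaelectronvolts

= 90.7 × 10⁶ electronvolts; 10⁶ is mega.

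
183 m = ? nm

183000000000 nm

(no prefix) = 10^0, nano = 10^-9; factor is 10^9.
183 × 10^9 = 183000000000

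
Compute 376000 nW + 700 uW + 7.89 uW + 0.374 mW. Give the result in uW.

In uW:
  376000 nW = 376000e-3 uW = 376
  700 uW → 700
  7.89 uW → 7.89
  0.374 mW = 0.374e3 uW = 374
Sum: 376 + 700 + 7.89 + 374 = 1457.89

1457.89 uW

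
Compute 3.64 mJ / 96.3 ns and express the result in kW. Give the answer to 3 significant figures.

37.8 kW

(3.64 × 10⁻³) / (96.3 × 10⁻⁹) = 0.037799 × 10⁶ W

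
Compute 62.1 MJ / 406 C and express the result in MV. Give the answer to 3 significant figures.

(62.1e6) / (406) = 0.15296e6 V

0.153 MV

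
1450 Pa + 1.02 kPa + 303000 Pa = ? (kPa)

In kPa:
  1450 Pa = 1450e-3 kPa = 1.45
  1.02 kPa → 1.02
  303000 Pa = 303000e-3 kPa = 303
Sum: 1.45 + 1.02 + 303 = 305.47

305.47 kPa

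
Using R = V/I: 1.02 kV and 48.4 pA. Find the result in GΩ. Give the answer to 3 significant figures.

21100 GΩ

(1.02e3) / (48.4e-12) = 0.021074e15 Ω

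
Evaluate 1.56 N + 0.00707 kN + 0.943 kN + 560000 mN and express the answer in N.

In N:
  1.56 N → 1.56
  0.00707 kN = 0.00707 × 10^3 N = 7.07
  0.943 kN = 0.943 × 10^3 N = 943
  560000 mN = 560000 × 10^-3 N = 560
Sum: 1.56 + 7.07 + 943 + 560 = 1511.63

1511.63 N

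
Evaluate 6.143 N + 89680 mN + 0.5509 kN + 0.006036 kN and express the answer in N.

652.759 N

In N:
  6.143 N → 6.143
  89680 mN = 89680e-3 N = 89.68
  0.5509 kN = 0.5509e3 N = 550.9
  0.006036 kN = 0.006036e3 N = 6.036
Sum: 6.143 + 89.68 + 550.9 + 6.036 = 652.759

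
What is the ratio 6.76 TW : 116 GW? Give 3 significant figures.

58.3

(6.76 × 10¹²) / (116 × 10⁹) = 0.05828 × 10³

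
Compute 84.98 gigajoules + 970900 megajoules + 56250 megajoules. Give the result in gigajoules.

1112.13 gigajoules

In gigajoules:
  84.98 gigajoules → 84.98
  970900 megajoules = 970900 × 10⁻³ gigajoules = 970.9
  56250 megajoules = 56250 × 10⁻³ gigajoules = 56.25
Sum: 84.98 + 970.9 + 56.25 = 1112.13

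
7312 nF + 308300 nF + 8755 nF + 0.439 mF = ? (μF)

In μF:
  7312 nF = 7312e-3 μF = 7.312
  308300 nF = 308300e-3 μF = 308.3
  8755 nF = 8755e-3 μF = 8.755
  0.439 mF = 0.439e3 μF = 439
Sum: 7.312 + 308.3 + 8.755 + 439 = 763.367

763.367 μF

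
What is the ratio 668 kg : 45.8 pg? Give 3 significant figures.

(668e3) / (45.8e-12) = 14.59e15

14600000000000000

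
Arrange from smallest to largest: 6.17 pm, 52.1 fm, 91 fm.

6.17 pm = 0.00000000000617 m
52.1 fm = 0.0000000000000521 m
91 fm = 0.000000000000091 m

52.1 fm < 91 fm < 6.17 pm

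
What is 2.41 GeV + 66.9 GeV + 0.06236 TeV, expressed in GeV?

In GeV:
  2.41 GeV → 2.41
  66.9 GeV → 66.9
  0.06236 TeV = 0.06236 × 10³ GeV = 62.36
Sum: 2.41 + 66.9 + 62.36 = 131.67

131.67 GeV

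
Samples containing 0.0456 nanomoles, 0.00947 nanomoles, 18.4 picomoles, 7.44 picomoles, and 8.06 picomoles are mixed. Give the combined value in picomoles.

88.97 picomoles

In picomoles:
  0.0456 nanomoles = 0.0456 × 10^3 picomoles = 45.6
  0.00947 nanomoles = 0.00947 × 10^3 picomoles = 9.47
  18.4 picomoles → 18.4
  7.44 picomoles → 7.44
  8.06 picomoles → 8.06
Sum: 45.6 + 9.47 + 18.4 + 7.44 + 8.06 = 88.97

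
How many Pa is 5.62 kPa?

kilo = 10^3, (no prefix) = 10^0; factor is 10^3.
5.62 × 10^3 = 5620

5620 Pa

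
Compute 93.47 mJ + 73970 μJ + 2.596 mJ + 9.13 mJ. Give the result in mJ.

In mJ:
  93.47 mJ → 93.47
  73970 μJ = 73970e-3 mJ = 73.97
  2.596 mJ → 2.596
  9.13 mJ → 9.13
Sum: 93.47 + 73.97 + 2.596 + 9.13 = 179.166

179.166 mJ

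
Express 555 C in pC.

555000000000000 pC

(no prefix) = 10^0, pico = 10^-12; factor is 10^12.
555 × 10^12 = 555000000000000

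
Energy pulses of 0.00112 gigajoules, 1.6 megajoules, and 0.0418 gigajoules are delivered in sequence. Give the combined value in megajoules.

44.52 megajoules

In megajoules:
  0.00112 gigajoules = 0.00112 × 10^3 megajoules = 1.12
  1.6 megajoules → 1.6
  0.0418 gigajoules = 0.0418 × 10^3 megajoules = 41.8
Sum: 1.12 + 1.6 + 41.8 = 44.52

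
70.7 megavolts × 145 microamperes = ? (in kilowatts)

10.2515 kilowatts

70.7 × 10⁶ × 145 × 10⁻⁶ = 10251.5 W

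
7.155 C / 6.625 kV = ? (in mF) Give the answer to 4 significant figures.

(7.155) / (6.625 × 10³) = 1.08 × 10⁻³ F

1.080 mF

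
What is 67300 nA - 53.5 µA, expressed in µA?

13.8 µA

In µA:
  67300 nA = 67300 × 10^-3 µA = 67.3
  53.5 µA → 53.5
Difference: 67.3 - 53.5 = 13.8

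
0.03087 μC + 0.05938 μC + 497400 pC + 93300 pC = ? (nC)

680.95 nC

In nC:
  0.03087 μC = 0.03087 × 10^3 nC = 30.87
  0.05938 μC = 0.05938 × 10^3 nC = 59.38
  497400 pC = 497400 × 10^-3 nC = 497.4
  93300 pC = 93300 × 10^-3 nC = 93.3
Sum: 30.87 + 59.38 + 497.4 + 93.3 = 680.95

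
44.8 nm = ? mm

nano = 10⁻⁹, milli = 10⁻³; factor is 10⁻⁶.
44.8 × 10⁻⁶ = 0.0000448

0.0000448 mm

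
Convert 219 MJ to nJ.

mega = 10^6, nano = 10^-9; factor is 10^15.
219 × 10^15 = 219000000000000000

219000000000000000 nJ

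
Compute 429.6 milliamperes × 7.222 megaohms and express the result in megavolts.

429.6e-3 × 7.222e6 = 3102.5712e3 V

3.1025712 megavolts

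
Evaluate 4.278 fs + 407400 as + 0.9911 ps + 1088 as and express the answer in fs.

1403.866 fs

In fs:
  4.278 fs → 4.278
  407400 as = 407400 × 10^-3 fs = 407.4
  0.9911 ps = 0.9911 × 10^3 fs = 991.1
  1088 as = 1088 × 10^-3 fs = 1.088
Sum: 4.278 + 407.4 + 991.1 + 1.088 = 1403.866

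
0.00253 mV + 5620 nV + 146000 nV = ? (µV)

In µV:
  0.00253 mV = 0.00253 × 10³ µV = 2.53
  5620 nV = 5620 × 10⁻³ µV = 5.62
  146000 nV = 146000 × 10⁻³ µV = 146
Sum: 2.53 + 5.62 + 146 = 154.15

154.15 µV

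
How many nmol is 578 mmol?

578000000 nmol

milli = 1e-3, nano = 1e-9; factor is 1e6.
578 × 1e6 = 578000000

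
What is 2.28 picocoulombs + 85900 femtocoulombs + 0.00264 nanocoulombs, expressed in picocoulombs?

90.82 picocoulombs

In picocoulombs:
  2.28 picocoulombs → 2.28
  85900 femtocoulombs = 85900 × 10^-3 picocoulombs = 85.9
  0.00264 nanocoulombs = 0.00264 × 10^3 picocoulombs = 2.64
Sum: 2.28 + 85.9 + 2.64 = 90.82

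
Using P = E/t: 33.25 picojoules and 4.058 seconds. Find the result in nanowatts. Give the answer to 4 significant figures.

0.008194 nanowatts

(33.25 × 10^-12) / (4.058) = 8.19369 × 10^-12 W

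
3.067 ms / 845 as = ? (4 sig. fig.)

3630000000000

(3.067 × 10^-3) / (845 × 10^-18) = 0.0036296 × 10^15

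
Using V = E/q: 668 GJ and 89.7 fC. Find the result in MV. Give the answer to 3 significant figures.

7450000000000000000 MV

(668e9) / (89.7e-15) = 7.447e24 V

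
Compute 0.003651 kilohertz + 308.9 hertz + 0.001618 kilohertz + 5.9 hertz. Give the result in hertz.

320.069 hertz

In hertz:
  0.003651 kilohertz = 0.003651e3 hertz = 3.651
  308.9 hertz → 308.9
  0.001618 kilohertz = 0.001618e3 hertz = 1.618
  5.9 hertz → 5.9
Sum: 3.651 + 308.9 + 1.618 + 5.9 = 320.069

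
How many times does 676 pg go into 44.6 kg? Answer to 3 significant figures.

66000000000000

(44.6 × 10^3) / (676 × 10^-12) = 0.06598 × 10^15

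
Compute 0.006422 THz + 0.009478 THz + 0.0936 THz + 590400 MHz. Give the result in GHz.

699.9 GHz

In GHz:
  0.006422 THz = 0.006422 × 10^3 GHz = 6.422
  0.009478 THz = 0.009478 × 10^3 GHz = 9.478
  0.0936 THz = 0.0936 × 10^3 GHz = 93.6
  590400 MHz = 590400 × 10^-3 GHz = 590.4
Sum: 6.422 + 9.478 + 93.6 + 590.4 = 699.9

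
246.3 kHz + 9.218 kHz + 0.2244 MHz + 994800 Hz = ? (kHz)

In kHz:
  246.3 kHz → 246.3
  9.218 kHz → 9.218
  0.2244 MHz = 0.2244e3 kHz = 224.4
  994800 Hz = 994800e-3 kHz = 994.8
Sum: 246.3 + 9.218 + 224.4 + 994.8 = 1474.718

1474.718 kHz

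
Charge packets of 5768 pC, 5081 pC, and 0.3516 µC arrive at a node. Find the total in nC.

In nC:
  5768 pC = 5768 × 10^-3 nC = 5.768
  5081 pC = 5081 × 10^-3 nC = 5.081
  0.3516 µC = 0.3516 × 10^3 nC = 351.6
Sum: 5.768 + 5.081 + 351.6 = 362.449

362.449 nC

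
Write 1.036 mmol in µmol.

1036 µmol

milli = 1e-3, micro = 1e-6; factor is 1e3.
1.036 × 1e3 = 1036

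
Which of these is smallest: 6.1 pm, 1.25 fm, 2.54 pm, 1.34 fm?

6.1 pm = 0.0000000000061 m
1.25 fm = 0.00000000000000125 m
2.54 pm = 0.00000000000254 m
1.34 fm = 0.00000000000000134 m

1.25 fm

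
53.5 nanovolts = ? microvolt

nano = 10⁻⁹, micro = 10⁻⁶; factor is 10⁻³.
53.5 × 10⁻³ = 0.0535

0.0535 microvolts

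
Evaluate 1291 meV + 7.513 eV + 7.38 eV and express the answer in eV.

In eV:
  1291 meV = 1291 × 10^-3 eV = 1.291
  7.513 eV → 7.513
  7.38 eV → 7.38
Sum: 1.291 + 7.513 + 7.38 = 16.184

16.184 eV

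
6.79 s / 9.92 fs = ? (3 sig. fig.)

684000000000000

(6.79) / (9.92 × 10⁻¹⁵) = 0.6845 × 10¹⁵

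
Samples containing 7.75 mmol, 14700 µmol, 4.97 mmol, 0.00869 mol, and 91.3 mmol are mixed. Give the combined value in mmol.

In mmol:
  7.75 mmol → 7.75
  14700 µmol = 14700 × 10⁻³ mmol = 14.7
  4.97 mmol → 4.97
  0.00869 mol = 0.00869 × 10³ mmol = 8.69
  91.3 mmol → 91.3
Sum: 7.75 + 14.7 + 4.97 + 8.69 + 91.3 = 127.41

127.41 mmol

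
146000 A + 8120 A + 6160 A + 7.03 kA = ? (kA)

167.31 kA

In kA:
  146000 A = 146000 × 10⁻³ kA = 146
  8120 A = 8120 × 10⁻³ kA = 8.12
  6160 A = 6160 × 10⁻³ kA = 6.16
  7.03 kA → 7.03
Sum: 146 + 8.12 + 6.16 + 7.03 = 167.31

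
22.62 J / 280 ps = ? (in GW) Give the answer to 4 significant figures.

(22.62) / (280e-12) = 0.0807857e12 W

80.79 GW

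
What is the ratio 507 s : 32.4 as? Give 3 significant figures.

15600000000000000000

(507) / (32.4e-18) = 15.65e18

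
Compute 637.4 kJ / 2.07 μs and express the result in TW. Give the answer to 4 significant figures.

(637.4 × 10³) / (2.07 × 10⁻⁶) = 307.923 × 10⁹ W

0.3079 TW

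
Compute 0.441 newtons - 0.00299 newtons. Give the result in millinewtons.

In millinewtons:
  0.441 newtons = 0.441 × 10^3 millinewtons = 441
  0.00299 newtons = 0.00299 × 10^3 millinewtons = 2.99
Difference: 441 - 2.99 = 438.01

438.01 millinewtons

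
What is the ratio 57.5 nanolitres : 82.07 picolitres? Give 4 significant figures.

700.6

(57.5 × 10⁻⁹) / (82.07 × 10⁻¹²) = 0.70062 × 10³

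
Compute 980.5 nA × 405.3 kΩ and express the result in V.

980.5 × 10^-9 × 405.3 × 10^3 = 397396.65 × 10^-6 V

0.39739665 V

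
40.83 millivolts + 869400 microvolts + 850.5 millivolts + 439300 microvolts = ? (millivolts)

In millivolts:
  40.83 millivolts → 40.83
  869400 microvolts = 869400e-3 millivolts = 869.4
  850.5 millivolts → 850.5
  439300 microvolts = 439300e-3 millivolts = 439.3
Sum: 40.83 + 869.4 + 850.5 + 439.3 = 2200.03

2200.03 millivolts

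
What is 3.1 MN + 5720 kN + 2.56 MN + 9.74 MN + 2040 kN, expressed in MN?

23.16 MN

In MN:
  3.1 MN → 3.1
  5720 kN = 5720e-3 MN = 5.72
  2.56 MN → 2.56
  9.74 MN → 9.74
  2040 kN = 2040e-3 MN = 2.04
Sum: 3.1 + 5.72 + 2.56 + 9.74 + 2.04 = 23.16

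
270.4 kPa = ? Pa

kilo = 1e3, (no prefix) = 1e0; factor is 1e3.
270.4 × 1e3 = 270400

270400 Pa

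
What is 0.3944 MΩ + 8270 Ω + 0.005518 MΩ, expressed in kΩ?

In kΩ:
  0.3944 MΩ = 0.3944 × 10³ kΩ = 394.4
  8270 Ω = 8270 × 10⁻³ kΩ = 8.27
  0.005518 MΩ = 0.005518 × 10³ kΩ = 5.518
Sum: 394.4 + 8.27 + 5.518 = 408.188

408.188 kΩ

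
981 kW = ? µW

kilo = 10^3, micro = 10^-6; factor is 10^9.
981 × 10^9 = 981000000000

981000000000 µW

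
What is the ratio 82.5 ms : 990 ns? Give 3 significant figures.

83300

(82.5 × 10^-3) / (990 × 10^-9) = 0.08333 × 10^6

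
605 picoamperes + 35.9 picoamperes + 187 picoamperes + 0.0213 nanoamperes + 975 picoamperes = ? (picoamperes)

1824.2 picoamperes

In picoamperes:
  605 picoamperes → 605
  35.9 picoamperes → 35.9
  187 picoamperes → 187
  0.0213 nanoamperes = 0.0213 × 10^3 picoamperes = 21.3
  975 picoamperes → 975
Sum: 605 + 35.9 + 187 + 21.3 + 975 = 1824.2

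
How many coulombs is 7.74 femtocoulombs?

femto = 10⁻¹⁵, (no prefix) = 10⁰; factor is 10⁻¹⁵.
7.74 × 10⁻¹⁵ = 0.00000000000000774

0.00000000000000774 coulombs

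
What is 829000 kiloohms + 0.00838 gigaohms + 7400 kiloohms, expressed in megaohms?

844.78 megaohms

In megaohms:
  829000 kiloohms = 829000e-3 megaohms = 829
  0.00838 gigaohms = 0.00838e3 megaohms = 8.38
  7400 kiloohms = 7400e-3 megaohms = 7.4
Sum: 829 + 8.38 + 7.4 = 844.78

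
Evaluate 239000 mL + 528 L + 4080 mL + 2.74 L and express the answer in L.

773.82 L

In L:
  239000 mL = 239000 × 10^-3 L = 239
  528 L → 528
  4080 mL = 4080 × 10^-3 L = 4.08
  2.74 L → 2.74
Sum: 239 + 528 + 4.08 + 2.74 = 773.82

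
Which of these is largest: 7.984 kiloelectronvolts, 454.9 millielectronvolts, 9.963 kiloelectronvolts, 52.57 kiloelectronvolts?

52.57 kiloelectronvolts

7.984 kiloelectronvolts = 7984 electronvolts
454.9 millielectronvolts = 0.4549 electronvolts
9.963 kiloelectronvolts = 9963 electronvolts
52.57 kiloelectronvolts = 52570 electronvolts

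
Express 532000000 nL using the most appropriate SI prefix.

532 mL

= 532 × 10^-3 L; 10^-3 is milli.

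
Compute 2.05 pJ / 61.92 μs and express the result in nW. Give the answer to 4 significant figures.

(2.05 × 10⁻¹²) / (61.92 × 10⁻⁶) = 0.0331072 × 10⁻⁶ W

33.11 nW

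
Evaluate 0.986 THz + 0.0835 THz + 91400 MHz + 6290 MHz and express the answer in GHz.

In GHz:
  0.986 THz = 0.986 × 10³ GHz = 986
  0.0835 THz = 0.0835 × 10³ GHz = 83.5
  91400 MHz = 91400 × 10⁻³ GHz = 91.4
  6290 MHz = 6290 × 10⁻³ GHz = 6.29
Sum: 986 + 83.5 + 91.4 + 6.29 = 1167.19

1167.19 GHz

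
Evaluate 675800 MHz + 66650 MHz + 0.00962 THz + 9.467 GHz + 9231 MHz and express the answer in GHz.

In GHz:
  675800 MHz = 675800e-3 GHz = 675.8
  66650 MHz = 66650e-3 GHz = 66.65
  0.00962 THz = 0.00962e3 GHz = 9.62
  9.467 GHz → 9.467
  9231 MHz = 9231e-3 GHz = 9.231
Sum: 675.8 + 66.65 + 9.62 + 9.467 + 9.231 = 770.768

770.768 GHz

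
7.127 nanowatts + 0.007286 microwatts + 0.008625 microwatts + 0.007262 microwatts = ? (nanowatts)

30.3 nanowatts

In nanowatts:
  7.127 nanowatts → 7.127
  0.007286 microwatts = 0.007286 × 10³ nanowatts = 7.286
  0.008625 microwatts = 0.008625 × 10³ nanowatts = 8.625
  0.007262 microwatts = 0.007262 × 10³ nanowatts = 7.262
Sum: 7.127 + 7.286 + 8.625 + 7.262 = 30.3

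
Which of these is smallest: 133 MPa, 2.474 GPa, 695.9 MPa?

133 MPa

133 MPa = 133000000 Pa
2.474 GPa = 2474000000 Pa
695.9 MPa = 695900000 Pa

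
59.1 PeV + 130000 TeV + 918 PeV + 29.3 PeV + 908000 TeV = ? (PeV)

In PeV:
  59.1 PeV → 59.1
  130000 TeV = 130000e-3 PeV = 130
  918 PeV → 918
  29.3 PeV → 29.3
  908000 TeV = 908000e-3 PeV = 908
Sum: 59.1 + 130 + 918 + 29.3 + 908 = 2044.4

2044.4 PeV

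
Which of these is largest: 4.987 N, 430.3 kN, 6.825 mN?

430.3 kN

4.987 N = 4.987 N
430.3 kN = 430300 N
6.825 mN = 0.006825 N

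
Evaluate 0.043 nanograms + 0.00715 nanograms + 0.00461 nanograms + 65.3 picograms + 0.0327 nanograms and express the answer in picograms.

152.76 picograms

In picograms:
  0.043 nanograms = 0.043 × 10³ picograms = 43
  0.00715 nanograms = 0.00715 × 10³ picograms = 7.15
  0.00461 nanograms = 0.00461 × 10³ picograms = 4.61
  65.3 picograms → 65.3
  0.0327 nanograms = 0.0327 × 10³ picograms = 32.7
Sum: 43 + 7.15 + 4.61 + 65.3 + 32.7 = 152.76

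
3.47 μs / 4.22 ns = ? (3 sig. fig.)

822

(3.47e-6) / (4.22e-9) = 0.8223e3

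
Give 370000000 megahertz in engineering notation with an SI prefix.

370 terahertz

= 370 × 10^12 hertz; 10^12 is tera.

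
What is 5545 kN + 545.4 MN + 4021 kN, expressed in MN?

554.966 MN

In MN:
  5545 kN = 5545 × 10⁻³ MN = 5.545
  545.4 MN → 545.4
  4021 kN = 4021 × 10⁻³ MN = 4.021
Sum: 5.545 + 545.4 + 4.021 = 554.966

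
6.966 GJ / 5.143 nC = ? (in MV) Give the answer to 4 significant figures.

1354000000000 MV

(6.966 × 10⁹) / (5.143 × 10⁻⁹) = 1.35446 × 10¹⁸ V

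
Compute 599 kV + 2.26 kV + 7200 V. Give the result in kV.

608.46 kV

In kV:
  599 kV → 599
  2.26 kV → 2.26
  7200 V = 7200 × 10^-3 kV = 7.2
Sum: 599 + 2.26 + 7.2 = 608.46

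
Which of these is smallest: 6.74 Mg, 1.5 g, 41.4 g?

6.74 Mg = 6740000 g
1.5 g = 1.5 g
41.4 g = 41.4 g

1.5 g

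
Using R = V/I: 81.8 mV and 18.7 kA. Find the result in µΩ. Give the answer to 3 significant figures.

(81.8e-3) / (18.7e3) = 4.3743e-6 Ω

4.37 µΩ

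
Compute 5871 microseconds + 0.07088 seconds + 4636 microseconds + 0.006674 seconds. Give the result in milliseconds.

In milliseconds:
  5871 microseconds = 5871 × 10⁻³ milliseconds = 5.871
  0.07088 seconds = 0.07088 × 10³ milliseconds = 70.88
  4636 microseconds = 4636 × 10⁻³ milliseconds = 4.636
  0.006674 seconds = 0.006674 × 10³ milliseconds = 6.674
Sum: 5.871 + 70.88 + 4.636 + 6.674 = 88.061

88.061 milliseconds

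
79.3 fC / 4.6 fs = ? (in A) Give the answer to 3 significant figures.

17.2 A

(79.3e-15) / (4.6e-15) = 17.239 A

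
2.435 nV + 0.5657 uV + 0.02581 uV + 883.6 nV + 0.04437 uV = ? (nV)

In nV:
  2.435 nV → 2.435
  0.5657 uV = 0.5657 × 10³ nV = 565.7
  0.02581 uV = 0.02581 × 10³ nV = 25.81
  883.6 nV → 883.6
  0.04437 uV = 0.04437 × 10³ nV = 44.37
Sum: 2.435 + 565.7 + 25.81 + 883.6 + 44.37 = 1521.915

1521.915 nV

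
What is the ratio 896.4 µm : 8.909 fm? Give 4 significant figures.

(896.4 × 10⁻⁶) / (8.909 × 10⁻¹⁵) = 100.62 × 10⁹

100600000000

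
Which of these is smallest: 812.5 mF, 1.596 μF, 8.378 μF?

812.5 mF = 0.8125 F
1.596 μF = 0.000001596 F
8.378 μF = 0.000008378 F

1.596 μF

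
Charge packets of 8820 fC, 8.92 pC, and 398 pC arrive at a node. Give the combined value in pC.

415.74 pC

In pC:
  8820 fC = 8820 × 10⁻³ pC = 8.82
  8.92 pC → 8.92
  398 pC → 398
Sum: 8.82 + 8.92 + 398 = 415.74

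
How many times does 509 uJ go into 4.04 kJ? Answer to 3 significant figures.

(4.04e3) / (509e-6) = 0.007937e9

7940000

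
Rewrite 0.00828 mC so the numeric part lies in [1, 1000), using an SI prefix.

= 8.28e-6 C; 1e-6 is micro.

8.28 µC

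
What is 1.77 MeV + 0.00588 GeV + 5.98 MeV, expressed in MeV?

13.63 MeV

In MeV:
  1.77 MeV → 1.77
  0.00588 GeV = 0.00588 × 10^3 MeV = 5.88
  5.98 MeV → 5.98
Sum: 1.77 + 5.88 + 5.98 = 13.63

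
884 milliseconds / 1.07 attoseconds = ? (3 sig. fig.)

826000000000000000

(884 × 10⁻³) / (1.07 × 10⁻¹⁸) = 826.2 × 10¹⁵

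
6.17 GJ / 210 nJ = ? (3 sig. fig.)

(6.17 × 10⁹) / (210 × 10⁻⁹) = 0.02938 × 10¹⁸

29400000000000000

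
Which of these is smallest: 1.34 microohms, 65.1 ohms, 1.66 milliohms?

1.34 microohms

1.34 microohms = 0.00000134 ohms
65.1 ohms = 65.1 ohms
1.66 milliohms = 0.00166 ohms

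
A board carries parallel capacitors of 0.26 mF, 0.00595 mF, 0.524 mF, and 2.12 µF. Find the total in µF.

In µF:
  0.26 mF = 0.26 × 10^3 µF = 260
  0.00595 mF = 0.00595 × 10^3 µF = 5.95
  0.524 mF = 0.524 × 10^3 µF = 524
  2.12 µF → 2.12
Sum: 260 + 5.95 + 524 + 2.12 = 792.07

792.07 µF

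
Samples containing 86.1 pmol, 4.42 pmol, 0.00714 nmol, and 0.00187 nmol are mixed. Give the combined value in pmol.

In pmol:
  86.1 pmol → 86.1
  4.42 pmol → 4.42
  0.00714 nmol = 0.00714 × 10^3 pmol = 7.14
  0.00187 nmol = 0.00187 × 10^3 pmol = 1.87
Sum: 86.1 + 4.42 + 7.14 + 1.87 = 99.53

99.53 pmol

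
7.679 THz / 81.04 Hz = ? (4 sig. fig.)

(7.679 × 10^12) / (81.04) = 0.094756 × 10^12

94760000000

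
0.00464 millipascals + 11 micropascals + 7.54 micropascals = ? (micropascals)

In micropascals:
  0.00464 millipascals = 0.00464 × 10³ micropascals = 4.64
  11 micropascals → 11
  7.54 micropascals → 7.54
Sum: 4.64 + 11 + 7.54 = 23.18

23.18 micropascals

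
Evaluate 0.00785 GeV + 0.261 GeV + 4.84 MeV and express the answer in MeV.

In MeV:
  0.00785 GeV = 0.00785 × 10^3 MeV = 7.85
  0.261 GeV = 0.261 × 10^3 MeV = 261
  4.84 MeV → 4.84
Sum: 7.85 + 261 + 4.84 = 273.69

273.69 MeV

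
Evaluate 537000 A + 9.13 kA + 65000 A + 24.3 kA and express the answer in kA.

In kA:
  537000 A = 537000 × 10⁻³ kA = 537
  9.13 kA → 9.13
  65000 A = 65000 × 10⁻³ kA = 65
  24.3 kA → 24.3
Sum: 537 + 9.13 + 65 + 24.3 = 635.43

635.43 kA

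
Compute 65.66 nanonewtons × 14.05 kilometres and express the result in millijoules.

0.922523 millijoules

65.66 × 10⁻⁹ × 14.05 × 10³ = 922.523 × 10⁻⁶ J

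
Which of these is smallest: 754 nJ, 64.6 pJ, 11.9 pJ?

11.9 pJ

754 nJ = 0.000000754 J
64.6 pJ = 0.0000000000646 J
11.9 pJ = 0.0000000000119 J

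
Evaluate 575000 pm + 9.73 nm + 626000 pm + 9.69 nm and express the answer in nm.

1220.42 nm

In nm:
  575000 pm = 575000 × 10⁻³ nm = 575
  9.73 nm → 9.73
  626000 pm = 626000 × 10⁻³ nm = 626
  9.69 nm → 9.69
Sum: 575 + 9.73 + 626 + 9.69 = 1220.42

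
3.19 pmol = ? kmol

pico = 1e-12, kilo = 1e3; factor is 1e-15.
3.19 × 1e-15 = 0.00000000000000319

0.00000000000000319 kmol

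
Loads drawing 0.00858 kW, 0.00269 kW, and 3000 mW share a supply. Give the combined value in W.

In W:
  0.00858 kW = 0.00858 × 10³ W = 8.58
  0.00269 kW = 0.00269 × 10³ W = 2.69
  3000 mW = 3000 × 10⁻³ W = 3
Sum: 8.58 + 2.69 + 3 = 14.27

14.27 W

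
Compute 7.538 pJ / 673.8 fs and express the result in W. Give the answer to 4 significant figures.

(7.538 × 10⁻¹²) / (673.8 × 10⁻¹⁵) = 0.0111873 × 10³ W

11.19 W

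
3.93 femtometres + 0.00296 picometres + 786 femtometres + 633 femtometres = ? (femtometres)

1425.89 femtometres

In femtometres:
  3.93 femtometres → 3.93
  0.00296 picometres = 0.00296 × 10³ femtometres = 2.96
  786 femtometres → 786
  633 femtometres → 633
Sum: 3.93 + 2.96 + 786 + 633 = 1425.89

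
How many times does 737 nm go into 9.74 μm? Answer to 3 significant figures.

(9.74 × 10⁻⁶) / (737 × 10⁻⁹) = 0.01322 × 10³

13.2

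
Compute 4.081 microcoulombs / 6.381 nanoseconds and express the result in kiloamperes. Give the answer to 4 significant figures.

(4.081 × 10⁻⁶) / (6.381 × 10⁻⁹) = 0.639555 × 10³ A

0.6396 kiloamperes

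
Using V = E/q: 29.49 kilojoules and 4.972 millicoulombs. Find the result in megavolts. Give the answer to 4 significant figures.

5.931 megavolts

(29.49 × 10³) / (4.972 × 10⁻³) = 5.93121 × 10⁶ V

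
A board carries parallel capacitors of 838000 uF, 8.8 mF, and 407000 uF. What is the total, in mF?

1253.8 mF

In mF:
  838000 uF = 838000e-3 mF = 838
  8.8 mF → 8.8
  407000 uF = 407000e-3 mF = 407
Sum: 838 + 8.8 + 407 = 1253.8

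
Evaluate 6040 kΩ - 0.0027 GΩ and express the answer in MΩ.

3.34 MΩ

In MΩ:
  6040 kΩ = 6040 × 10⁻³ MΩ = 6.04
  0.0027 GΩ = 0.0027 × 10³ MΩ = 2.7
Difference: 6.04 - 2.7 = 3.34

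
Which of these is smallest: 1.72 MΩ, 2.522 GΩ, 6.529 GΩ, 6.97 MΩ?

1.72 MΩ

1.72 MΩ = 1720000 Ω
2.522 GΩ = 2522000000 Ω
6.529 GΩ = 6529000000 Ω
6.97 MΩ = 6970000 Ω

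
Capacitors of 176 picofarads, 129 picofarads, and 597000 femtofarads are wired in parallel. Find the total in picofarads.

In picofarads:
  176 picofarads → 176
  129 picofarads → 129
  597000 femtofarads = 597000e-3 picofarads = 597
Sum: 176 + 129 + 597 = 902

902 picofarads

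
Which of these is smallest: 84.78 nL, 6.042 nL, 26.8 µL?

84.78 nL = 0.00000008478 L
6.042 nL = 0.000000006042 L
26.8 µL = 0.0000268 L

6.042 nL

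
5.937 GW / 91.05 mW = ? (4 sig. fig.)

65210000000

(5.937e9) / (91.05e-3) = 0.065206e12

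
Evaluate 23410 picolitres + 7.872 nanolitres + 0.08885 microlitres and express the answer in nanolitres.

120.132 nanolitres

In nanolitres:
  23410 picolitres = 23410 × 10^-3 nanolitres = 23.41
  7.872 nanolitres → 7.872
  0.08885 microlitres = 0.08885 × 10^3 nanolitres = 88.85
Sum: 23.41 + 7.872 + 88.85 = 120.132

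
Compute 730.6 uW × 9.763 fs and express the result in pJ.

730.6 × 10^-6 × 9.763 × 10^-15 = 7132.8478 × 10^-21 J

0.0000071328478 pJ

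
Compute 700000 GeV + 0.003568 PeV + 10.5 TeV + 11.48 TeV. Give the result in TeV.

725.548 TeV

In TeV:
  700000 GeV = 700000e-3 TeV = 700
  0.003568 PeV = 0.003568e3 TeV = 3.568
  10.5 TeV → 10.5
  11.48 TeV → 11.48
Sum: 700 + 3.568 + 10.5 + 11.48 = 725.548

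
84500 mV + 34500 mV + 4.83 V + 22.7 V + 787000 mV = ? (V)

933.53 V

In V:
  84500 mV = 84500e-3 V = 84.5
  34500 mV = 34500e-3 V = 34.5
  4.83 V → 4.83
  22.7 V → 22.7
  787000 mV = 787000e-3 V = 787
Sum: 84.5 + 34.5 + 4.83 + 22.7 + 787 = 933.53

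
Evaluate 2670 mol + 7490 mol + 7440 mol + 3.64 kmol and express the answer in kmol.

21.24 kmol

In kmol:
  2670 mol = 2670e-3 kmol = 2.67
  7490 mol = 7490e-3 kmol = 7.49
  7440 mol = 7440e-3 kmol = 7.44
  3.64 kmol → 3.64
Sum: 2.67 + 7.49 + 7.44 + 3.64 = 21.24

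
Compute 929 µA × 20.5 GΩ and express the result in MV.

19.0445 MV

929e-6 × 20.5e9 = 19044.5e3 V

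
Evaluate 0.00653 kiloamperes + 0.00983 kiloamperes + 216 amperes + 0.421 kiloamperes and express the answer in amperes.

In amperes:
  0.00653 kiloamperes = 0.00653e3 amperes = 6.53
  0.00983 kiloamperes = 0.00983e3 amperes = 9.83
  216 amperes → 216
  0.421 kiloamperes = 0.421e3 amperes = 421
Sum: 6.53 + 9.83 + 216 + 421 = 653.36

653.36 amperes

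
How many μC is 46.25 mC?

46250 μC

milli = 10^-3, micro = 10^-6; factor is 10^3.
46.25 × 10^3 = 46250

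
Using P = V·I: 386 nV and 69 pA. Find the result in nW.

0.000000026634 nW

386 × 10^-9 × 69 × 10^-12 = 26634 × 10^-21 W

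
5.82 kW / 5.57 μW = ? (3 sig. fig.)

1040000000

(5.82 × 10^3) / (5.57 × 10^-6) = 1.045 × 10^9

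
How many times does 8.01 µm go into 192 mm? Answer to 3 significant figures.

(192 × 10⁻³) / (8.01 × 10⁻⁶) = 23.97 × 10³

24000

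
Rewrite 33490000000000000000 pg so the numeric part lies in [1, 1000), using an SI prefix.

= 33.49e6 g; 1e6 is mega.

33.49 Mg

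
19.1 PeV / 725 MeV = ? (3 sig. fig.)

(19.1 × 10^15) / (725 × 10^6) = 0.02634 × 10^9

26300000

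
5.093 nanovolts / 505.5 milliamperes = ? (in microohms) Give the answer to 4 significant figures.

0.01008 microohms

(5.093 × 10^-9) / (505.5 × 10^-3) = 0.0100752 × 10^-6 Ω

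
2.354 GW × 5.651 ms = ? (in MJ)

13.302454 MJ

2.354 × 10⁹ × 5.651 × 10⁻³ = 13.302454 × 10⁶ J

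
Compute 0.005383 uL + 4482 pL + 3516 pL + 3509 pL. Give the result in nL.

16.89 nL

In nL:
  0.005383 uL = 0.005383e3 nL = 5.383
  4482 pL = 4482e-3 nL = 4.482
  3516 pL = 3516e-3 nL = 3.516
  3509 pL = 3509e-3 nL = 3.509
Sum: 5.383 + 4.482 + 3.516 + 3.509 = 16.89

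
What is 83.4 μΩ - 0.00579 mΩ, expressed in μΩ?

In μΩ:
  83.4 μΩ → 83.4
  0.00579 mΩ = 0.00579e3 μΩ = 5.79
Difference: 83.4 - 5.79 = 77.61

77.61 μΩ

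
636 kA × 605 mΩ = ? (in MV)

0.38478 MV

636 × 10^3 × 605 × 10^-3 = 384780 V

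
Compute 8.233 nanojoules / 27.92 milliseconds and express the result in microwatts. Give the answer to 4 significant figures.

0.2949 microwatts

(8.233 × 10^-9) / (27.92 × 10^-3) = 0.294878 × 10^-6 W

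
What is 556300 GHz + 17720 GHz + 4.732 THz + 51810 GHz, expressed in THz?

630.562 THz

In THz:
  556300 GHz = 556300 × 10⁻³ THz = 556.3
  17720 GHz = 17720 × 10⁻³ THz = 17.72
  4.732 THz → 4.732
  51810 GHz = 51810 × 10⁻³ THz = 51.81
Sum: 556.3 + 17.72 + 4.732 + 51.81 = 630.562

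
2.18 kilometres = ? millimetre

2180000 millimetres

kilo = 1e3, milli = 1e-3; factor is 1e6.
2.18 × 1e6 = 2180000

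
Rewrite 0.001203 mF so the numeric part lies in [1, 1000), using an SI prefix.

= 1.203e-6 F; 1e-6 is micro.

1.203 uF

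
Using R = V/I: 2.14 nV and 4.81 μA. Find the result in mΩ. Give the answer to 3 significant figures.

(2.14 × 10^-9) / (4.81 × 10^-6) = 0.44491 × 10^-3 Ω

0.445 mΩ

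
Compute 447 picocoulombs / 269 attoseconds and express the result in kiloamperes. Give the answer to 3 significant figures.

1660 kiloamperes

(447 × 10⁻¹²) / (269 × 10⁻¹⁸) = 1.6617 × 10⁶ A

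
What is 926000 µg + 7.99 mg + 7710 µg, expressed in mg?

In mg:
  926000 µg = 926000e-3 mg = 926
  7.99 mg → 7.99
  7710 µg = 7710e-3 mg = 7.71
Sum: 926 + 7.99 + 7.71 = 941.7

941.7 mg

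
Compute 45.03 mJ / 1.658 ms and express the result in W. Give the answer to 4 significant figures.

(45.03 × 10⁻³) / (1.658 × 10⁻³) = 27.1592 W

27.16 W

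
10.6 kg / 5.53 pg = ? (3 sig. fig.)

1920000000000000

(10.6 × 10³) / (5.53 × 10⁻¹²) = 1.917 × 10¹⁵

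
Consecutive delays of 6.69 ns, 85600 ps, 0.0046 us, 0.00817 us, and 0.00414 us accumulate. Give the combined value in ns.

109.2 ns

In ns:
  6.69 ns → 6.69
  85600 ps = 85600 × 10⁻³ ns = 85.6
  0.0046 us = 0.0046 × 10³ ns = 4.6
  0.00817 us = 0.00817 × 10³ ns = 8.17
  0.00414 us = 0.00414 × 10³ ns = 4.14
Sum: 6.69 + 85.6 + 4.6 + 8.17 + 4.14 = 109.2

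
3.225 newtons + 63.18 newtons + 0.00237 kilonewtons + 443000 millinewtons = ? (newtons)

511.775 newtons

In newtons:
  3.225 newtons → 3.225
  63.18 newtons → 63.18
  0.00237 kilonewtons = 0.00237 × 10³ newtons = 2.37
  443000 millinewtons = 443000 × 10⁻³ newtons = 443
Sum: 3.225 + 63.18 + 2.37 + 443 = 511.775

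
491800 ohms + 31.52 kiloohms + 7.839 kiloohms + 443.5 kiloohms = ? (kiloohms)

974.659 kiloohms

In kiloohms:
  491800 ohms = 491800 × 10^-3 kiloohms = 491.8
  31.52 kiloohms → 31.52
  7.839 kiloohms → 7.839
  443.5 kiloohms → 443.5
Sum: 491.8 + 31.52 + 7.839 + 443.5 = 974.659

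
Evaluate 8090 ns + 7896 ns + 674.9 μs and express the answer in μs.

690.886 μs

In μs:
  8090 ns = 8090e-3 μs = 8.09
  7896 ns = 7896e-3 μs = 7.896
  674.9 μs → 674.9
Sum: 8.09 + 7.896 + 674.9 = 690.886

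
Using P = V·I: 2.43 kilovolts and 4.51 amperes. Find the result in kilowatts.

2.43 × 10^3 × 4.51 = 10.9593 × 10^3 W

10.9593 kilowatts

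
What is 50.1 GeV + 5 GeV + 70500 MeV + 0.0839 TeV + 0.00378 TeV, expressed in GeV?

213.28 GeV

In GeV:
  50.1 GeV → 50.1
  5 GeV → 5
  70500 MeV = 70500e-3 GeV = 70.5
  0.0839 TeV = 0.0839e3 GeV = 83.9
  0.00378 TeV = 0.00378e3 GeV = 3.78
Sum: 50.1 + 5 + 70.5 + 83.9 + 3.78 = 213.28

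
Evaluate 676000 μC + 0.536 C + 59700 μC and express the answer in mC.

In mC:
  676000 μC = 676000 × 10⁻³ mC = 676
  0.536 C = 0.536 × 10³ mC = 536
  59700 μC = 59700 × 10⁻³ mC = 59.7
Sum: 676 + 536 + 59.7 = 1271.7

1271.7 mC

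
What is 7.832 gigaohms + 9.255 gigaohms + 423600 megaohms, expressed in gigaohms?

In gigaohms:
  7.832 gigaohms → 7.832
  9.255 gigaohms → 9.255
  423600 megaohms = 423600e-3 gigaohms = 423.6
Sum: 7.832 + 9.255 + 423.6 = 440.687

440.687 gigaohms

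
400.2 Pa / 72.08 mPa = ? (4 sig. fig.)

(400.2) / (72.08e-3) = 5.5522e3

5552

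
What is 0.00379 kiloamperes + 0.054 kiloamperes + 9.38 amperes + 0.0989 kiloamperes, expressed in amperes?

In amperes:
  0.00379 kiloamperes = 0.00379 × 10^3 amperes = 3.79
  0.054 kiloamperes = 0.054 × 10^3 amperes = 54
  9.38 amperes → 9.38
  0.0989 kiloamperes = 0.0989 × 10^3 amperes = 98.9
Sum: 3.79 + 54 + 9.38 + 98.9 = 166.07

166.07 amperes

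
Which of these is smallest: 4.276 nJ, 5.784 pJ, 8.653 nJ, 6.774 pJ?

4.276 nJ = 0.000000004276 J
5.784 pJ = 0.000000000005784 J
8.653 nJ = 0.000000008653 J
6.774 pJ = 0.000000000006774 J

5.784 pJ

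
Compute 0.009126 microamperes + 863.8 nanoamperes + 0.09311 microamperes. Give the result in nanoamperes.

966.036 nanoamperes

In nanoamperes:
  0.009126 microamperes = 0.009126e3 nanoamperes = 9.126
  863.8 nanoamperes → 863.8
  0.09311 microamperes = 0.09311e3 nanoamperes = 93.11
Sum: 9.126 + 863.8 + 93.11 = 966.036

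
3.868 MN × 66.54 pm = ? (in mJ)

0.25737672 mJ

3.868e6 × 66.54e-12 = 257.37672e-6 J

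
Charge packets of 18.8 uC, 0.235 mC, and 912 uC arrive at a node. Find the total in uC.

1165.8 uC

In uC:
  18.8 uC → 18.8
  0.235 mC = 0.235e3 uC = 235
  912 uC → 912
Sum: 18.8 + 235 + 912 = 1165.8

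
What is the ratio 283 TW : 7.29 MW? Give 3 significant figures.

38800000

(283 × 10¹²) / (7.29 × 10⁶) = 38.82 × 10⁶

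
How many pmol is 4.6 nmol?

nano = 10^-9, pico = 10^-12; factor is 10^3.
4.6 × 10^3 = 4600

4600 pmol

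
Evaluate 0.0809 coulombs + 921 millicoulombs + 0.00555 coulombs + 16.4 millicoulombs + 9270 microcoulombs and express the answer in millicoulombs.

In millicoulombs:
  0.0809 coulombs = 0.0809 × 10³ millicoulombs = 80.9
  921 millicoulombs → 921
  0.00555 coulombs = 0.00555 × 10³ millicoulombs = 5.55
  16.4 millicoulombs → 16.4
  9270 microcoulombs = 9270 × 10⁻³ millicoulombs = 9.27
Sum: 80.9 + 921 + 5.55 + 16.4 + 9.27 = 1033.12

1033.12 millicoulombs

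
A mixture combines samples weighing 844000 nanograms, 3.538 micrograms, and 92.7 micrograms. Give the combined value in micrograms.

940.238 micrograms

In micrograms:
  844000 nanograms = 844000 × 10⁻³ micrograms = 844
  3.538 micrograms → 3.538
  92.7 micrograms → 92.7
Sum: 844 + 3.538 + 92.7 = 940.238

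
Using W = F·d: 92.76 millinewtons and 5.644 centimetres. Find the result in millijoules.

5.2353744 millijoules

92.76 × 10⁻³ × 5.644 × 10⁻² = 523.53744 × 10⁻⁵ J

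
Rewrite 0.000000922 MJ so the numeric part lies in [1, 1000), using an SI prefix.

922 mJ

= 922 × 10^-3 J; 10^-3 is milli.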